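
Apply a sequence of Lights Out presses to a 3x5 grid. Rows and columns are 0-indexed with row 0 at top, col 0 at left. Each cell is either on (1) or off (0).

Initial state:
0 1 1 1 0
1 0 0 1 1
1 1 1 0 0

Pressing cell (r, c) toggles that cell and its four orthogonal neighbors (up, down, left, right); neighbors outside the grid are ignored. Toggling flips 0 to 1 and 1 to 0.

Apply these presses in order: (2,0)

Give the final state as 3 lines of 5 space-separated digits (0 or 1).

After press 1 at (2,0):
0 1 1 1 0
0 0 0 1 1
0 0 1 0 0

Answer: 0 1 1 1 0
0 0 0 1 1
0 0 1 0 0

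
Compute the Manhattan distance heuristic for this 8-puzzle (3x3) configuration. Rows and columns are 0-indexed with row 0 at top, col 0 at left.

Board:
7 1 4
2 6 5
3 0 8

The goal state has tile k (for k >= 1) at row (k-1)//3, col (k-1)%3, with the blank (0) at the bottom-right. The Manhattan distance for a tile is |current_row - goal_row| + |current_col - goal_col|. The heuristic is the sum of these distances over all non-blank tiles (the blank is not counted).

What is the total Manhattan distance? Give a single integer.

Answer: 15

Derivation:
Tile 7: at (0,0), goal (2,0), distance |0-2|+|0-0| = 2
Tile 1: at (0,1), goal (0,0), distance |0-0|+|1-0| = 1
Tile 4: at (0,2), goal (1,0), distance |0-1|+|2-0| = 3
Tile 2: at (1,0), goal (0,1), distance |1-0|+|0-1| = 2
Tile 6: at (1,1), goal (1,2), distance |1-1|+|1-2| = 1
Tile 5: at (1,2), goal (1,1), distance |1-1|+|2-1| = 1
Tile 3: at (2,0), goal (0,2), distance |2-0|+|0-2| = 4
Tile 8: at (2,2), goal (2,1), distance |2-2|+|2-1| = 1
Sum: 2 + 1 + 3 + 2 + 1 + 1 + 4 + 1 = 15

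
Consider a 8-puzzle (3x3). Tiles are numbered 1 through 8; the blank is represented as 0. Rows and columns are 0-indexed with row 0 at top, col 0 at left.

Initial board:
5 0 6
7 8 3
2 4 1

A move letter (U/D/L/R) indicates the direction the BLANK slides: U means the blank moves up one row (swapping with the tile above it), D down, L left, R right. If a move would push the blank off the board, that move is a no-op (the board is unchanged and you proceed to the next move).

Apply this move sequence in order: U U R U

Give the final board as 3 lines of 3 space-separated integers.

After move 1 (U):
5 0 6
7 8 3
2 4 1

After move 2 (U):
5 0 6
7 8 3
2 4 1

After move 3 (R):
5 6 0
7 8 3
2 4 1

After move 4 (U):
5 6 0
7 8 3
2 4 1

Answer: 5 6 0
7 8 3
2 4 1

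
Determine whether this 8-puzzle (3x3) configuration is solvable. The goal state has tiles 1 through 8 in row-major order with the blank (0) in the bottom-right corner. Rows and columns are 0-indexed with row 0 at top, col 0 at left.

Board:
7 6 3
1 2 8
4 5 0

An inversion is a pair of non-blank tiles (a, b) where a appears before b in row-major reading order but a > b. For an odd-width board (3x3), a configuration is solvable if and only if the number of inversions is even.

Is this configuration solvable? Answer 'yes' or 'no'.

Answer: no

Derivation:
Inversions (pairs i<j in row-major order where tile[i] > tile[j] > 0): 15
15 is odd, so the puzzle is not solvable.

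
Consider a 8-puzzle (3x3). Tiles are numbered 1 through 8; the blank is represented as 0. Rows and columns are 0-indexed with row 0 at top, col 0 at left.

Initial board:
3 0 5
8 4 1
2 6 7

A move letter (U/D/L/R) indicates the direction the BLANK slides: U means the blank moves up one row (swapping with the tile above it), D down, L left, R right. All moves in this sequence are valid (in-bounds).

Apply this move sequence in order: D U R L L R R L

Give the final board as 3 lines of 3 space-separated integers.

Answer: 3 0 5
8 4 1
2 6 7

Derivation:
After move 1 (D):
3 4 5
8 0 1
2 6 7

After move 2 (U):
3 0 5
8 4 1
2 6 7

After move 3 (R):
3 5 0
8 4 1
2 6 7

After move 4 (L):
3 0 5
8 4 1
2 6 7

After move 5 (L):
0 3 5
8 4 1
2 6 7

After move 6 (R):
3 0 5
8 4 1
2 6 7

After move 7 (R):
3 5 0
8 4 1
2 6 7

After move 8 (L):
3 0 5
8 4 1
2 6 7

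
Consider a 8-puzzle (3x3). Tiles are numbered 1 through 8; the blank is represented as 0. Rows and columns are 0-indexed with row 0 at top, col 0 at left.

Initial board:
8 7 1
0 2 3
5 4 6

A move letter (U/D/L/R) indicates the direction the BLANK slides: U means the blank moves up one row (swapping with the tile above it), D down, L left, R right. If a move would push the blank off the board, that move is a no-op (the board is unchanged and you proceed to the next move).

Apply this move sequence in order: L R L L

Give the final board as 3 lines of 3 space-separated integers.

Answer: 8 7 1
0 2 3
5 4 6

Derivation:
After move 1 (L):
8 7 1
0 2 3
5 4 6

After move 2 (R):
8 7 1
2 0 3
5 4 6

After move 3 (L):
8 7 1
0 2 3
5 4 6

After move 4 (L):
8 7 1
0 2 3
5 4 6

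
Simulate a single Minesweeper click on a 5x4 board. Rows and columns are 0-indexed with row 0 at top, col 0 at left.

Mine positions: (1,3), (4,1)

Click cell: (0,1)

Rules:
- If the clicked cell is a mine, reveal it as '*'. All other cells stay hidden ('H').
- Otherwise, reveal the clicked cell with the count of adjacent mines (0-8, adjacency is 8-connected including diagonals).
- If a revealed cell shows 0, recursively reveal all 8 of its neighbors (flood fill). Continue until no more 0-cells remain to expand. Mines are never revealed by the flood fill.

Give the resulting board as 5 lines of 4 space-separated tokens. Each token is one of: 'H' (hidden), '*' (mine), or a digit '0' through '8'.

0 0 1 H
0 0 1 H
0 0 1 H
1 1 1 H
H H H H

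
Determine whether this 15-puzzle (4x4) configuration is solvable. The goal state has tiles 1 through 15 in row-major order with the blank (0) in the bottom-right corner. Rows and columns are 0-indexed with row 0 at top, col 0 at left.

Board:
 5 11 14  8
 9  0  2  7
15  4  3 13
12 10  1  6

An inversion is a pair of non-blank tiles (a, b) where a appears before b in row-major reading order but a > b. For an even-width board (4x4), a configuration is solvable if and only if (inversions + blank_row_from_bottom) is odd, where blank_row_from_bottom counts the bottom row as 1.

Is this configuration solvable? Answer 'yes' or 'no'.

Inversions: 60
Blank is in row 1 (0-indexed from top), which is row 3 counting from the bottom (bottom = 1).
60 + 3 = 63, which is odd, so the puzzle is solvable.

Answer: yes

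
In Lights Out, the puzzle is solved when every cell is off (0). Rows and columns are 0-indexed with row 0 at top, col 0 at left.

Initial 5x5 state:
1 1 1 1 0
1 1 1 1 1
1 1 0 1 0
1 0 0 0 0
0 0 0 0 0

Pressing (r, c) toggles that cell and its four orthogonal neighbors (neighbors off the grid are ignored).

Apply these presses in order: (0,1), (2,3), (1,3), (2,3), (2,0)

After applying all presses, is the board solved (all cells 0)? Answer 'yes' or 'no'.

Answer: yes

Derivation:
After press 1 at (0,1):
0 0 0 1 0
1 0 1 1 1
1 1 0 1 0
1 0 0 0 0
0 0 0 0 0

After press 2 at (2,3):
0 0 0 1 0
1 0 1 0 1
1 1 1 0 1
1 0 0 1 0
0 0 0 0 0

After press 3 at (1,3):
0 0 0 0 0
1 0 0 1 0
1 1 1 1 1
1 0 0 1 0
0 0 0 0 0

After press 4 at (2,3):
0 0 0 0 0
1 0 0 0 0
1 1 0 0 0
1 0 0 0 0
0 0 0 0 0

After press 5 at (2,0):
0 0 0 0 0
0 0 0 0 0
0 0 0 0 0
0 0 0 0 0
0 0 0 0 0

Lights still on: 0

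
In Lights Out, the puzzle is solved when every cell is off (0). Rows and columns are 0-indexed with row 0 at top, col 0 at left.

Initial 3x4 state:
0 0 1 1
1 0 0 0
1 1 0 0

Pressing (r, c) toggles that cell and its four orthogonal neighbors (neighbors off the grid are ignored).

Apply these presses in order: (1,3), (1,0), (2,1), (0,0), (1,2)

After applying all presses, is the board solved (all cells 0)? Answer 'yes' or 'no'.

After press 1 at (1,3):
0 0 1 0
1 0 1 1
1 1 0 1

After press 2 at (1,0):
1 0 1 0
0 1 1 1
0 1 0 1

After press 3 at (2,1):
1 0 1 0
0 0 1 1
1 0 1 1

After press 4 at (0,0):
0 1 1 0
1 0 1 1
1 0 1 1

After press 5 at (1,2):
0 1 0 0
1 1 0 0
1 0 0 1

Lights still on: 5

Answer: no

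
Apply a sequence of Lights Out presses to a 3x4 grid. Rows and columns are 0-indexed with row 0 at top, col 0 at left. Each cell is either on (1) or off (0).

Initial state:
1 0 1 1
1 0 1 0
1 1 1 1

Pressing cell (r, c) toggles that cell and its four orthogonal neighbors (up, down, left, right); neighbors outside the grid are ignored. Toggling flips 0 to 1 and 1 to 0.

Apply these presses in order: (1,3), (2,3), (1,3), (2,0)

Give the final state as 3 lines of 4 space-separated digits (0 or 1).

After press 1 at (1,3):
1 0 1 0
1 0 0 1
1 1 1 0

After press 2 at (2,3):
1 0 1 0
1 0 0 0
1 1 0 1

After press 3 at (1,3):
1 0 1 1
1 0 1 1
1 1 0 0

After press 4 at (2,0):
1 0 1 1
0 0 1 1
0 0 0 0

Answer: 1 0 1 1
0 0 1 1
0 0 0 0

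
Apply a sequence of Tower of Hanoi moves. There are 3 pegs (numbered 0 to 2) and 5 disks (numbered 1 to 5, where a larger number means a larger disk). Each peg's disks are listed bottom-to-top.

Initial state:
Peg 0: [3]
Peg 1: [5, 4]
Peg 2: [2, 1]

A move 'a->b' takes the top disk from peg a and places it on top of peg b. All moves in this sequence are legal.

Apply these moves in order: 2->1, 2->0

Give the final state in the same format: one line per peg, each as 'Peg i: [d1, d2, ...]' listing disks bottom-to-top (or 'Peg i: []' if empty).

Answer: Peg 0: [3, 2]
Peg 1: [5, 4, 1]
Peg 2: []

Derivation:
After move 1 (2->1):
Peg 0: [3]
Peg 1: [5, 4, 1]
Peg 2: [2]

After move 2 (2->0):
Peg 0: [3, 2]
Peg 1: [5, 4, 1]
Peg 2: []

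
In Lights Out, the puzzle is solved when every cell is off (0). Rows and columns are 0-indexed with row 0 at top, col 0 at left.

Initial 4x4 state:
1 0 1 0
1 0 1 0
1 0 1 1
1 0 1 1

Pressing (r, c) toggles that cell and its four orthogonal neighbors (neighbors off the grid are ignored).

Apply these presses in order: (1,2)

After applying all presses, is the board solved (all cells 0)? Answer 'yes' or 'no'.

Answer: no

Derivation:
After press 1 at (1,2):
1 0 0 0
1 1 0 1
1 0 0 1
1 0 1 1

Lights still on: 9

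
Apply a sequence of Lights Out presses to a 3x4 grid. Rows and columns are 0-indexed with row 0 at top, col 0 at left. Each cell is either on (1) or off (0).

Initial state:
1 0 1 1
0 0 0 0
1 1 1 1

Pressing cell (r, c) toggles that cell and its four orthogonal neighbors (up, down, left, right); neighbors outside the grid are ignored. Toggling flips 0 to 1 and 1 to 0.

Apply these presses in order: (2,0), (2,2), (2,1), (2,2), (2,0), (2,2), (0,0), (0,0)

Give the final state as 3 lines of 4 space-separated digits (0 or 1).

After press 1 at (2,0):
1 0 1 1
1 0 0 0
0 0 1 1

After press 2 at (2,2):
1 0 1 1
1 0 1 0
0 1 0 0

After press 3 at (2,1):
1 0 1 1
1 1 1 0
1 0 1 0

After press 4 at (2,2):
1 0 1 1
1 1 0 0
1 1 0 1

After press 5 at (2,0):
1 0 1 1
0 1 0 0
0 0 0 1

After press 6 at (2,2):
1 0 1 1
0 1 1 0
0 1 1 0

After press 7 at (0,0):
0 1 1 1
1 1 1 0
0 1 1 0

After press 8 at (0,0):
1 0 1 1
0 1 1 0
0 1 1 0

Answer: 1 0 1 1
0 1 1 0
0 1 1 0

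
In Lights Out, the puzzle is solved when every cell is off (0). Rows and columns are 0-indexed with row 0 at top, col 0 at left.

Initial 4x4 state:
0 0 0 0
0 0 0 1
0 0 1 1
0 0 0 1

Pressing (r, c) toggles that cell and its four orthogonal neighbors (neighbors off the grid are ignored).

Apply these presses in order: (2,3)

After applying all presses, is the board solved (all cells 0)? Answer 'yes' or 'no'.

Answer: yes

Derivation:
After press 1 at (2,3):
0 0 0 0
0 0 0 0
0 0 0 0
0 0 0 0

Lights still on: 0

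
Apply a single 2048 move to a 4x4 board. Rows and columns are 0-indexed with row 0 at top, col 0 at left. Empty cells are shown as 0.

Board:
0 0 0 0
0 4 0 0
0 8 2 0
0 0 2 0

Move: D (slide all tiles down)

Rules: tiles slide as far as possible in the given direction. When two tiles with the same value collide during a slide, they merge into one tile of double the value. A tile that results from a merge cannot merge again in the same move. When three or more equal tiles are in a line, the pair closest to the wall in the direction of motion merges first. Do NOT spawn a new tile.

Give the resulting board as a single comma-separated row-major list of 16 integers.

Slide down:
col 0: [0, 0, 0, 0] -> [0, 0, 0, 0]
col 1: [0, 4, 8, 0] -> [0, 0, 4, 8]
col 2: [0, 0, 2, 2] -> [0, 0, 0, 4]
col 3: [0, 0, 0, 0] -> [0, 0, 0, 0]

Answer: 0, 0, 0, 0, 0, 0, 0, 0, 0, 4, 0, 0, 0, 8, 4, 0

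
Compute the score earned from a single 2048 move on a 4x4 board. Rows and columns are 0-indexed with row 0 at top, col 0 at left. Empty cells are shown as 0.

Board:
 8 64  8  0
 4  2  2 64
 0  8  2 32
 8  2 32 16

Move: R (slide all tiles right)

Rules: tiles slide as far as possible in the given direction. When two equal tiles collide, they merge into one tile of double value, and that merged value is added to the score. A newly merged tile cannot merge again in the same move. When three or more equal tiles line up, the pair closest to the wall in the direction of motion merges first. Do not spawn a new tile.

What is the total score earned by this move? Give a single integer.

Slide right:
row 0: [8, 64, 8, 0] -> [0, 8, 64, 8]  score +0 (running 0)
row 1: [4, 2, 2, 64] -> [0, 4, 4, 64]  score +4 (running 4)
row 2: [0, 8, 2, 32] -> [0, 8, 2, 32]  score +0 (running 4)
row 3: [8, 2, 32, 16] -> [8, 2, 32, 16]  score +0 (running 4)
Board after move:
 0  8 64  8
 0  4  4 64
 0  8  2 32
 8  2 32 16

Answer: 4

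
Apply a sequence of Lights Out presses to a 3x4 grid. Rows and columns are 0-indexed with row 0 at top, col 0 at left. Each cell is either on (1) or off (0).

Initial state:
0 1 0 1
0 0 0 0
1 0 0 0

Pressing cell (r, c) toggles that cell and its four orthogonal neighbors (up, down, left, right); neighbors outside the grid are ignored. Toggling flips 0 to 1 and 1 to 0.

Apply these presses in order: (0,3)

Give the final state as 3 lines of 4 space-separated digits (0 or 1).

Answer: 0 1 1 0
0 0 0 1
1 0 0 0

Derivation:
After press 1 at (0,3):
0 1 1 0
0 0 0 1
1 0 0 0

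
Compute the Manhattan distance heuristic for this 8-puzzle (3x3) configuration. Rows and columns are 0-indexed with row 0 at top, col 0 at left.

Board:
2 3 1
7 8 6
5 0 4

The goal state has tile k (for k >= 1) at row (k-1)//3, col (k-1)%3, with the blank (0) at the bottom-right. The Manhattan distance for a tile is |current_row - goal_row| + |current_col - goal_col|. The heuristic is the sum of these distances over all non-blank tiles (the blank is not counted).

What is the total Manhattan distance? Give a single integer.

Tile 2: (0,0)->(0,1) = 1
Tile 3: (0,1)->(0,2) = 1
Tile 1: (0,2)->(0,0) = 2
Tile 7: (1,0)->(2,0) = 1
Tile 8: (1,1)->(2,1) = 1
Tile 6: (1,2)->(1,2) = 0
Tile 5: (2,0)->(1,1) = 2
Tile 4: (2,2)->(1,0) = 3
Sum: 1 + 1 + 2 + 1 + 1 + 0 + 2 + 3 = 11

Answer: 11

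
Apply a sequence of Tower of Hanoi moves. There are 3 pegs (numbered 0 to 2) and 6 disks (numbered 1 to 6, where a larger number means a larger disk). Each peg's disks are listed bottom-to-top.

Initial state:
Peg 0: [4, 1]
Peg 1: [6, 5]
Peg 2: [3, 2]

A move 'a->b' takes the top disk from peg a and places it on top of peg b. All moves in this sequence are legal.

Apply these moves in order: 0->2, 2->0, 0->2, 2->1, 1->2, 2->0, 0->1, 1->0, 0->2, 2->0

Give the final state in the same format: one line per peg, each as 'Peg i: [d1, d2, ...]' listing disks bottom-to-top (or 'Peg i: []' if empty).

Answer: Peg 0: [4, 1]
Peg 1: [6, 5]
Peg 2: [3, 2]

Derivation:
After move 1 (0->2):
Peg 0: [4]
Peg 1: [6, 5]
Peg 2: [3, 2, 1]

After move 2 (2->0):
Peg 0: [4, 1]
Peg 1: [6, 5]
Peg 2: [3, 2]

After move 3 (0->2):
Peg 0: [4]
Peg 1: [6, 5]
Peg 2: [3, 2, 1]

After move 4 (2->1):
Peg 0: [4]
Peg 1: [6, 5, 1]
Peg 2: [3, 2]

After move 5 (1->2):
Peg 0: [4]
Peg 1: [6, 5]
Peg 2: [3, 2, 1]

After move 6 (2->0):
Peg 0: [4, 1]
Peg 1: [6, 5]
Peg 2: [3, 2]

After move 7 (0->1):
Peg 0: [4]
Peg 1: [6, 5, 1]
Peg 2: [3, 2]

After move 8 (1->0):
Peg 0: [4, 1]
Peg 1: [6, 5]
Peg 2: [3, 2]

After move 9 (0->2):
Peg 0: [4]
Peg 1: [6, 5]
Peg 2: [3, 2, 1]

After move 10 (2->0):
Peg 0: [4, 1]
Peg 1: [6, 5]
Peg 2: [3, 2]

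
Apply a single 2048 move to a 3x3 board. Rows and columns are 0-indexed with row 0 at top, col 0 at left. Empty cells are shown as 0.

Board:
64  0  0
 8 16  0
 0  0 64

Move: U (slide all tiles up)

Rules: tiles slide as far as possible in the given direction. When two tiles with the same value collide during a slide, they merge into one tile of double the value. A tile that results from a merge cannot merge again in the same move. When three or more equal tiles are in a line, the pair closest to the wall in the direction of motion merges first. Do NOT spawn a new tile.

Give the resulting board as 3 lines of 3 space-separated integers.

Answer: 64 16 64
 8  0  0
 0  0  0

Derivation:
Slide up:
col 0: [64, 8, 0] -> [64, 8, 0]
col 1: [0, 16, 0] -> [16, 0, 0]
col 2: [0, 0, 64] -> [64, 0, 0]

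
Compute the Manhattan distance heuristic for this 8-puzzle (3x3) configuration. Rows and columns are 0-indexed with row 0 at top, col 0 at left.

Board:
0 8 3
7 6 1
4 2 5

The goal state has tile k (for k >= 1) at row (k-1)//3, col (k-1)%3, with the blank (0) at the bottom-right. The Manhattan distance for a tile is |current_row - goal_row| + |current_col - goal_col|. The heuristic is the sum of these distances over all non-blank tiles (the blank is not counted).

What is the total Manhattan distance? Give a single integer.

Answer: 12

Derivation:
Tile 8: at (0,1), goal (2,1), distance |0-2|+|1-1| = 2
Tile 3: at (0,2), goal (0,2), distance |0-0|+|2-2| = 0
Tile 7: at (1,0), goal (2,0), distance |1-2|+|0-0| = 1
Tile 6: at (1,1), goal (1,2), distance |1-1|+|1-2| = 1
Tile 1: at (1,2), goal (0,0), distance |1-0|+|2-0| = 3
Tile 4: at (2,0), goal (1,0), distance |2-1|+|0-0| = 1
Tile 2: at (2,1), goal (0,1), distance |2-0|+|1-1| = 2
Tile 5: at (2,2), goal (1,1), distance |2-1|+|2-1| = 2
Sum: 2 + 0 + 1 + 1 + 3 + 1 + 2 + 2 = 12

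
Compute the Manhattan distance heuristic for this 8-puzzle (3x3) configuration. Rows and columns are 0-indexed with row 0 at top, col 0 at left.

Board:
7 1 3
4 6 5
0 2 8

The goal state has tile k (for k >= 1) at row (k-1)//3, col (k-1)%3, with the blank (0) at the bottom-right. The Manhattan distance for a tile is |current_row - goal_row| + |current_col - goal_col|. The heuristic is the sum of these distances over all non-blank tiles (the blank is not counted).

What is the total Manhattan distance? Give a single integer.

Tile 7: (0,0)->(2,0) = 2
Tile 1: (0,1)->(0,0) = 1
Tile 3: (0,2)->(0,2) = 0
Tile 4: (1,0)->(1,0) = 0
Tile 6: (1,1)->(1,2) = 1
Tile 5: (1,2)->(1,1) = 1
Tile 2: (2,1)->(0,1) = 2
Tile 8: (2,2)->(2,1) = 1
Sum: 2 + 1 + 0 + 0 + 1 + 1 + 2 + 1 = 8

Answer: 8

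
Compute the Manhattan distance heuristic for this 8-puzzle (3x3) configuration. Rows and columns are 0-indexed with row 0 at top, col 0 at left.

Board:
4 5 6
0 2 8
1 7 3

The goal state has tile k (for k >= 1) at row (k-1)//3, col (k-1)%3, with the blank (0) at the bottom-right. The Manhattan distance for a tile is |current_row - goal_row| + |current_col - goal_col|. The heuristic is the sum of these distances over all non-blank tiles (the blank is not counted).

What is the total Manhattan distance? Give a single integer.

Answer: 11

Derivation:
Tile 4: at (0,0), goal (1,0), distance |0-1|+|0-0| = 1
Tile 5: at (0,1), goal (1,1), distance |0-1|+|1-1| = 1
Tile 6: at (0,2), goal (1,2), distance |0-1|+|2-2| = 1
Tile 2: at (1,1), goal (0,1), distance |1-0|+|1-1| = 1
Tile 8: at (1,2), goal (2,1), distance |1-2|+|2-1| = 2
Tile 1: at (2,0), goal (0,0), distance |2-0|+|0-0| = 2
Tile 7: at (2,1), goal (2,0), distance |2-2|+|1-0| = 1
Tile 3: at (2,2), goal (0,2), distance |2-0|+|2-2| = 2
Sum: 1 + 1 + 1 + 1 + 2 + 2 + 1 + 2 = 11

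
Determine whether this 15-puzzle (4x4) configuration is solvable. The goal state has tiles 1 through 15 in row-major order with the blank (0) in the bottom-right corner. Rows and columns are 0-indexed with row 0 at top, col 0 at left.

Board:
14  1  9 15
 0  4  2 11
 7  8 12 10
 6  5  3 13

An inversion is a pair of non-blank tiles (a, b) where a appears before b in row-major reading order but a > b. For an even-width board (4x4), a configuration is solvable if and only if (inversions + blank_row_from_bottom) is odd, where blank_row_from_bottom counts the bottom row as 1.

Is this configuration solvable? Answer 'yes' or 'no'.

Answer: no

Derivation:
Inversions: 55
Blank is in row 1 (0-indexed from top), which is row 3 counting from the bottom (bottom = 1).
55 + 3 = 58, which is even, so the puzzle is not solvable.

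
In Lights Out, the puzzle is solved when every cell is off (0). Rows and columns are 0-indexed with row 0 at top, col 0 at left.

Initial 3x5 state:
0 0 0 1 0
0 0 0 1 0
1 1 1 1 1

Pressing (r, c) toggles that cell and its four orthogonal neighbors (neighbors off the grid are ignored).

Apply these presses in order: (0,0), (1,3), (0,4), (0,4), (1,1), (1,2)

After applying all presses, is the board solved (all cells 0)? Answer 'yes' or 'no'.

Answer: no

Derivation:
After press 1 at (0,0):
1 1 0 1 0
1 0 0 1 0
1 1 1 1 1

After press 2 at (1,3):
1 1 0 0 0
1 0 1 0 1
1 1 1 0 1

After press 3 at (0,4):
1 1 0 1 1
1 0 1 0 0
1 1 1 0 1

After press 4 at (0,4):
1 1 0 0 0
1 0 1 0 1
1 1 1 0 1

After press 5 at (1,1):
1 0 0 0 0
0 1 0 0 1
1 0 1 0 1

After press 6 at (1,2):
1 0 1 0 0
0 0 1 1 1
1 0 0 0 1

Lights still on: 7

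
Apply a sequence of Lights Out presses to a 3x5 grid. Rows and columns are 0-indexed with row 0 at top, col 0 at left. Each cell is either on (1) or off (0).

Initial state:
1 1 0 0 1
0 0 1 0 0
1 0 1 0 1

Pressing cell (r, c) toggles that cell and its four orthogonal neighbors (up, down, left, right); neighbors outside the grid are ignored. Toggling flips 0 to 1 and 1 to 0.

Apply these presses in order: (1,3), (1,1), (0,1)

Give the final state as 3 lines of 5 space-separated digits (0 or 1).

Answer: 0 1 1 1 1
1 0 1 1 1
1 1 1 1 1

Derivation:
After press 1 at (1,3):
1 1 0 1 1
0 0 0 1 1
1 0 1 1 1

After press 2 at (1,1):
1 0 0 1 1
1 1 1 1 1
1 1 1 1 1

After press 3 at (0,1):
0 1 1 1 1
1 0 1 1 1
1 1 1 1 1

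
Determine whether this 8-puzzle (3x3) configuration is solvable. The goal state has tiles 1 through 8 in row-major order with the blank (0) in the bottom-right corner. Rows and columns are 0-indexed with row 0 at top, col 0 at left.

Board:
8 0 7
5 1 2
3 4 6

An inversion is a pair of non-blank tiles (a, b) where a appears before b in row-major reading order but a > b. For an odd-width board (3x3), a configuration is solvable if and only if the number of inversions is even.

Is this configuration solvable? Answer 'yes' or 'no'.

Inversions (pairs i<j in row-major order where tile[i] > tile[j] > 0): 17
17 is odd, so the puzzle is not solvable.

Answer: no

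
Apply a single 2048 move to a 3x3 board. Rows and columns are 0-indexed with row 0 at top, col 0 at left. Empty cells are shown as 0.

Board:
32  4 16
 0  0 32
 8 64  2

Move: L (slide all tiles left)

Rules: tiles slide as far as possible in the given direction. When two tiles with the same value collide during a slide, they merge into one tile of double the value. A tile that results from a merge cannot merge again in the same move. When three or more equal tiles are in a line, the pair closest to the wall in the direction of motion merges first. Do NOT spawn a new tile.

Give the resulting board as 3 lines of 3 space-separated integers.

Answer: 32  4 16
32  0  0
 8 64  2

Derivation:
Slide left:
row 0: [32, 4, 16] -> [32, 4, 16]
row 1: [0, 0, 32] -> [32, 0, 0]
row 2: [8, 64, 2] -> [8, 64, 2]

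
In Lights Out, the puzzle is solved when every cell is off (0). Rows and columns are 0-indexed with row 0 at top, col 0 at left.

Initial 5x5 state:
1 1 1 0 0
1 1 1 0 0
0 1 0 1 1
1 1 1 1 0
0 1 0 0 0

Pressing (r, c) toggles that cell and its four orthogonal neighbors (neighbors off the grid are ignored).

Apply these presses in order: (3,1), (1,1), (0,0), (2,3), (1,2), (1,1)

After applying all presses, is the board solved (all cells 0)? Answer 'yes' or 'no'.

After press 1 at (3,1):
1 1 1 0 0
1 1 1 0 0
0 0 0 1 1
0 0 0 1 0
0 0 0 0 0

After press 2 at (1,1):
1 0 1 0 0
0 0 0 0 0
0 1 0 1 1
0 0 0 1 0
0 0 0 0 0

After press 3 at (0,0):
0 1 1 0 0
1 0 0 0 0
0 1 0 1 1
0 0 0 1 0
0 0 0 0 0

After press 4 at (2,3):
0 1 1 0 0
1 0 0 1 0
0 1 1 0 0
0 0 0 0 0
0 0 0 0 0

After press 5 at (1,2):
0 1 0 0 0
1 1 1 0 0
0 1 0 0 0
0 0 0 0 0
0 0 0 0 0

After press 6 at (1,1):
0 0 0 0 0
0 0 0 0 0
0 0 0 0 0
0 0 0 0 0
0 0 0 0 0

Lights still on: 0

Answer: yes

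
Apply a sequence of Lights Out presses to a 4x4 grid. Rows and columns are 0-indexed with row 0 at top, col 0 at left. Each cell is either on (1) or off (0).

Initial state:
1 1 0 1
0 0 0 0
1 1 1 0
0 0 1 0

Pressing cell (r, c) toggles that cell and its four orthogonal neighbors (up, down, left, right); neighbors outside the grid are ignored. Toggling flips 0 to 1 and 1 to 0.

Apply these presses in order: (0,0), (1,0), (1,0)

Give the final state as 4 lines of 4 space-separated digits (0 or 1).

After press 1 at (0,0):
0 0 0 1
1 0 0 0
1 1 1 0
0 0 1 0

After press 2 at (1,0):
1 0 0 1
0 1 0 0
0 1 1 0
0 0 1 0

After press 3 at (1,0):
0 0 0 1
1 0 0 0
1 1 1 0
0 0 1 0

Answer: 0 0 0 1
1 0 0 0
1 1 1 0
0 0 1 0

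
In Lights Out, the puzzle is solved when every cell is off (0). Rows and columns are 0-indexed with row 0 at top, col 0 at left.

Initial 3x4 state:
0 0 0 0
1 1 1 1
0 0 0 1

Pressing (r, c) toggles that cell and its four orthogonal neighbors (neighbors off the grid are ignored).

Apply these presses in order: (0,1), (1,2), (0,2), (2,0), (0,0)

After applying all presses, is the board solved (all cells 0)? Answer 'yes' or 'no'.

Answer: no

Derivation:
After press 1 at (0,1):
1 1 1 0
1 0 1 1
0 0 0 1

After press 2 at (1,2):
1 1 0 0
1 1 0 0
0 0 1 1

After press 3 at (0,2):
1 0 1 1
1 1 1 0
0 0 1 1

After press 4 at (2,0):
1 0 1 1
0 1 1 0
1 1 1 1

After press 5 at (0,0):
0 1 1 1
1 1 1 0
1 1 1 1

Lights still on: 10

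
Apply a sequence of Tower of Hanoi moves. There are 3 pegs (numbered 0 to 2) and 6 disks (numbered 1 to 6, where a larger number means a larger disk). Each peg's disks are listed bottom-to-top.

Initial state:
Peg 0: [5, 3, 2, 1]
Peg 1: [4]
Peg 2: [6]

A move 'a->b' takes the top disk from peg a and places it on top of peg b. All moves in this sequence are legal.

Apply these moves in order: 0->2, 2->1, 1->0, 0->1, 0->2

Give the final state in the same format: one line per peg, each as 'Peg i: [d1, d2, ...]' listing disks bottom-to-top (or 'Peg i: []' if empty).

After move 1 (0->2):
Peg 0: [5, 3, 2]
Peg 1: [4]
Peg 2: [6, 1]

After move 2 (2->1):
Peg 0: [5, 3, 2]
Peg 1: [4, 1]
Peg 2: [6]

After move 3 (1->0):
Peg 0: [5, 3, 2, 1]
Peg 1: [4]
Peg 2: [6]

After move 4 (0->1):
Peg 0: [5, 3, 2]
Peg 1: [4, 1]
Peg 2: [6]

After move 5 (0->2):
Peg 0: [5, 3]
Peg 1: [4, 1]
Peg 2: [6, 2]

Answer: Peg 0: [5, 3]
Peg 1: [4, 1]
Peg 2: [6, 2]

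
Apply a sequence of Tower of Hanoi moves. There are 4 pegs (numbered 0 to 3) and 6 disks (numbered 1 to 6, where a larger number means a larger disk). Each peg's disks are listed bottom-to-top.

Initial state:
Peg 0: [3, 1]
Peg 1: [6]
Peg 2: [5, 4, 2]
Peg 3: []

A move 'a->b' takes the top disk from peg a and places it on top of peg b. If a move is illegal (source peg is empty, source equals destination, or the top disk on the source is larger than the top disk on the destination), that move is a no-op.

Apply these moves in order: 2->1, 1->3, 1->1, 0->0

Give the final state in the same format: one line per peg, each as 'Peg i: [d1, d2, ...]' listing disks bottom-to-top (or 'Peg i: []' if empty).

After move 1 (2->1):
Peg 0: [3, 1]
Peg 1: [6, 2]
Peg 2: [5, 4]
Peg 3: []

After move 2 (1->3):
Peg 0: [3, 1]
Peg 1: [6]
Peg 2: [5, 4]
Peg 3: [2]

After move 3 (1->1):
Peg 0: [3, 1]
Peg 1: [6]
Peg 2: [5, 4]
Peg 3: [2]

After move 4 (0->0):
Peg 0: [3, 1]
Peg 1: [6]
Peg 2: [5, 4]
Peg 3: [2]

Answer: Peg 0: [3, 1]
Peg 1: [6]
Peg 2: [5, 4]
Peg 3: [2]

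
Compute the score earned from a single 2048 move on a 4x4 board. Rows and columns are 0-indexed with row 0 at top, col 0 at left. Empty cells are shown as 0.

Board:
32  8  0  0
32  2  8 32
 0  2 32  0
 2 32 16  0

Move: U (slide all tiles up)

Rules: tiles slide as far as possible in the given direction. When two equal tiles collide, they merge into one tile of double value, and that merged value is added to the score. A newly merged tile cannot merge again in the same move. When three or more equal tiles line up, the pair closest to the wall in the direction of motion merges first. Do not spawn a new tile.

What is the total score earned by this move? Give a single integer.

Answer: 68

Derivation:
Slide up:
col 0: [32, 32, 0, 2] -> [64, 2, 0, 0]  score +64 (running 64)
col 1: [8, 2, 2, 32] -> [8, 4, 32, 0]  score +4 (running 68)
col 2: [0, 8, 32, 16] -> [8, 32, 16, 0]  score +0 (running 68)
col 3: [0, 32, 0, 0] -> [32, 0, 0, 0]  score +0 (running 68)
Board after move:
64  8  8 32
 2  4 32  0
 0 32 16  0
 0  0  0  0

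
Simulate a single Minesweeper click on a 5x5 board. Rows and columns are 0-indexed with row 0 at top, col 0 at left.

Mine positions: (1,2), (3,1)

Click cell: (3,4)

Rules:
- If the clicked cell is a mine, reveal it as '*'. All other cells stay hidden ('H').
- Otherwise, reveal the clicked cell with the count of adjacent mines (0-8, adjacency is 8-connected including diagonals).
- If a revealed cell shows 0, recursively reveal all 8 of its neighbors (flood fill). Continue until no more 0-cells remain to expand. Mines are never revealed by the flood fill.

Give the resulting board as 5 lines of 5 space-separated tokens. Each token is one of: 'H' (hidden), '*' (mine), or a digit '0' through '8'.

H H H 1 0
H H H 1 0
H H 2 1 0
H H 1 0 0
H H 1 0 0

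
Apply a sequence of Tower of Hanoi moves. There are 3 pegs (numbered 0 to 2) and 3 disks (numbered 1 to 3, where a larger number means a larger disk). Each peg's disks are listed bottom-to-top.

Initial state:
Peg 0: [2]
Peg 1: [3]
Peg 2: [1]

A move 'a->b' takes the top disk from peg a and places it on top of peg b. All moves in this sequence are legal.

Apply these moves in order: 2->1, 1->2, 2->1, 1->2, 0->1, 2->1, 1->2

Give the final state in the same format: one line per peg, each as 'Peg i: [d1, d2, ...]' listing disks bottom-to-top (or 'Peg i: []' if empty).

After move 1 (2->1):
Peg 0: [2]
Peg 1: [3, 1]
Peg 2: []

After move 2 (1->2):
Peg 0: [2]
Peg 1: [3]
Peg 2: [1]

After move 3 (2->1):
Peg 0: [2]
Peg 1: [3, 1]
Peg 2: []

After move 4 (1->2):
Peg 0: [2]
Peg 1: [3]
Peg 2: [1]

After move 5 (0->1):
Peg 0: []
Peg 1: [3, 2]
Peg 2: [1]

After move 6 (2->1):
Peg 0: []
Peg 1: [3, 2, 1]
Peg 2: []

After move 7 (1->2):
Peg 0: []
Peg 1: [3, 2]
Peg 2: [1]

Answer: Peg 0: []
Peg 1: [3, 2]
Peg 2: [1]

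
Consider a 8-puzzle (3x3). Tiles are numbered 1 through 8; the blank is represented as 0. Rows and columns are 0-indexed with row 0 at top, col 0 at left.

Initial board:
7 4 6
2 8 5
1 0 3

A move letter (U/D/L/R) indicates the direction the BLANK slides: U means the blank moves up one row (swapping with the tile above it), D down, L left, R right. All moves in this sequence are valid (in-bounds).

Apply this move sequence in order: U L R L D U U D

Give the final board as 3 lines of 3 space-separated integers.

After move 1 (U):
7 4 6
2 0 5
1 8 3

After move 2 (L):
7 4 6
0 2 5
1 8 3

After move 3 (R):
7 4 6
2 0 5
1 8 3

After move 4 (L):
7 4 6
0 2 5
1 8 3

After move 5 (D):
7 4 6
1 2 5
0 8 3

After move 6 (U):
7 4 6
0 2 5
1 8 3

After move 7 (U):
0 4 6
7 2 5
1 8 3

After move 8 (D):
7 4 6
0 2 5
1 8 3

Answer: 7 4 6
0 2 5
1 8 3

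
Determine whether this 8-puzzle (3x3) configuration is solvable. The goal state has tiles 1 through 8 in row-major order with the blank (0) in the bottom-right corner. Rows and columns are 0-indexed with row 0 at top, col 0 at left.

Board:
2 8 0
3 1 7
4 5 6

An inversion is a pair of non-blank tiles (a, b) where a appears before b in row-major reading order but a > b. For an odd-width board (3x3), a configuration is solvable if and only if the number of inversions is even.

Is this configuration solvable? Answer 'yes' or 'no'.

Inversions (pairs i<j in row-major order where tile[i] > tile[j] > 0): 11
11 is odd, so the puzzle is not solvable.

Answer: no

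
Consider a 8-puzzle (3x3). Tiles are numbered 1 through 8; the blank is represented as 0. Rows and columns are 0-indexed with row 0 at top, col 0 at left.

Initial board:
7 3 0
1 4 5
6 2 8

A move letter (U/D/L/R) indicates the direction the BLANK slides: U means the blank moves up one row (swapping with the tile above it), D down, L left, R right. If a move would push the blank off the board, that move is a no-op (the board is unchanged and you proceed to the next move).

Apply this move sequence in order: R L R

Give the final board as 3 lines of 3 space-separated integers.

After move 1 (R):
7 3 0
1 4 5
6 2 8

After move 2 (L):
7 0 3
1 4 5
6 2 8

After move 3 (R):
7 3 0
1 4 5
6 2 8

Answer: 7 3 0
1 4 5
6 2 8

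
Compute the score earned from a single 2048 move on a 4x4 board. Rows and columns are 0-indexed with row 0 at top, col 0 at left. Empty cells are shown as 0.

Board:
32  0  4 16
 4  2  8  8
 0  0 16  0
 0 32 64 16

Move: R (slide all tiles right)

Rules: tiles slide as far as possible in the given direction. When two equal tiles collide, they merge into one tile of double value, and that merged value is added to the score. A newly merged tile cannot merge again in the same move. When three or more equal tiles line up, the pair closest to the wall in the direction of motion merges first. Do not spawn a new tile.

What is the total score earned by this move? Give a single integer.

Slide right:
row 0: [32, 0, 4, 16] -> [0, 32, 4, 16]  score +0 (running 0)
row 1: [4, 2, 8, 8] -> [0, 4, 2, 16]  score +16 (running 16)
row 2: [0, 0, 16, 0] -> [0, 0, 0, 16]  score +0 (running 16)
row 3: [0, 32, 64, 16] -> [0, 32, 64, 16]  score +0 (running 16)
Board after move:
 0 32  4 16
 0  4  2 16
 0  0  0 16
 0 32 64 16

Answer: 16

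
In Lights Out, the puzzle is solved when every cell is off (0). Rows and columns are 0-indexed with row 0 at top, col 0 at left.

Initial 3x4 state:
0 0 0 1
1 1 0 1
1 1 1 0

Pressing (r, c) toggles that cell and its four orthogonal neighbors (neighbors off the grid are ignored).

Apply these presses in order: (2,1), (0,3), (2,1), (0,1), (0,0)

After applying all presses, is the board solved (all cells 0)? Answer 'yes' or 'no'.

Answer: no

Derivation:
After press 1 at (2,1):
0 0 0 1
1 0 0 1
0 0 0 0

After press 2 at (0,3):
0 0 1 0
1 0 0 0
0 0 0 0

After press 3 at (2,1):
0 0 1 0
1 1 0 0
1 1 1 0

After press 4 at (0,1):
1 1 0 0
1 0 0 0
1 1 1 0

After press 5 at (0,0):
0 0 0 0
0 0 0 0
1 1 1 0

Lights still on: 3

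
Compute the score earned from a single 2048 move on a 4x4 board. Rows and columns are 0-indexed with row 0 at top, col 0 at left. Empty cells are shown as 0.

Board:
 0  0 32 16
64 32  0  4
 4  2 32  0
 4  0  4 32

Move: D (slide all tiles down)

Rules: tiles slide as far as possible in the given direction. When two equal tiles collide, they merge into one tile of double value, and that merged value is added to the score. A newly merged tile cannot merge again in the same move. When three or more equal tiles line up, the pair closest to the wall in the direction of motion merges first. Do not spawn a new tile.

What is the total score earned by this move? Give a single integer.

Slide down:
col 0: [0, 64, 4, 4] -> [0, 0, 64, 8]  score +8 (running 8)
col 1: [0, 32, 2, 0] -> [0, 0, 32, 2]  score +0 (running 8)
col 2: [32, 0, 32, 4] -> [0, 0, 64, 4]  score +64 (running 72)
col 3: [16, 4, 0, 32] -> [0, 16, 4, 32]  score +0 (running 72)
Board after move:
 0  0  0  0
 0  0  0 16
64 32 64  4
 8  2  4 32

Answer: 72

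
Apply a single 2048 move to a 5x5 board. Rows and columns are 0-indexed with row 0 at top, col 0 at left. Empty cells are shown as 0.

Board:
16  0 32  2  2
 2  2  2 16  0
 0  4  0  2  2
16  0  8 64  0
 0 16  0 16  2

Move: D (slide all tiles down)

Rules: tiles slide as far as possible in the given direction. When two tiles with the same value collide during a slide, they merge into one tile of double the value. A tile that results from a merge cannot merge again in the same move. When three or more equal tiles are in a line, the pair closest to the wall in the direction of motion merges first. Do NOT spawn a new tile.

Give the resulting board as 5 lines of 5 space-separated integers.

Slide down:
col 0: [16, 2, 0, 16, 0] -> [0, 0, 16, 2, 16]
col 1: [0, 2, 4, 0, 16] -> [0, 0, 2, 4, 16]
col 2: [32, 2, 0, 8, 0] -> [0, 0, 32, 2, 8]
col 3: [2, 16, 2, 64, 16] -> [2, 16, 2, 64, 16]
col 4: [2, 0, 2, 0, 2] -> [0, 0, 0, 2, 4]

Answer:  0  0  0  2  0
 0  0  0 16  0
16  2 32  2  0
 2  4  2 64  2
16 16  8 16  4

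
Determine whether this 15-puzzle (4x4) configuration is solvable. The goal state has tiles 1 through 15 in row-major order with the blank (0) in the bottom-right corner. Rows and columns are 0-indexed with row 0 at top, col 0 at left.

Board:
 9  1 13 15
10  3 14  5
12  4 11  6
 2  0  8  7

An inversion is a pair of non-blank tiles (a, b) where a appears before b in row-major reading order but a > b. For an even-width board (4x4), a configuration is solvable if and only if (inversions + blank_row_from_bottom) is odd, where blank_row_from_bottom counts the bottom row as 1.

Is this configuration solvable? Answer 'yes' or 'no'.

Answer: yes

Derivation:
Inversions: 60
Blank is in row 3 (0-indexed from top), which is row 1 counting from the bottom (bottom = 1).
60 + 1 = 61, which is odd, so the puzzle is solvable.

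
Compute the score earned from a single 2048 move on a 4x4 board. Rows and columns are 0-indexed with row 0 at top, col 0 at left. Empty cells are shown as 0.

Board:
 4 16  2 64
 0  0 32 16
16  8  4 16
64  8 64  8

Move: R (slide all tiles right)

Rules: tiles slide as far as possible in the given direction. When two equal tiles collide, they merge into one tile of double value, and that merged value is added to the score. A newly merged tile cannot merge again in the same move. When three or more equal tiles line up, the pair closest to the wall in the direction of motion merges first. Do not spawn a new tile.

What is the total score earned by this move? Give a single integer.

Slide right:
row 0: [4, 16, 2, 64] -> [4, 16, 2, 64]  score +0 (running 0)
row 1: [0, 0, 32, 16] -> [0, 0, 32, 16]  score +0 (running 0)
row 2: [16, 8, 4, 16] -> [16, 8, 4, 16]  score +0 (running 0)
row 3: [64, 8, 64, 8] -> [64, 8, 64, 8]  score +0 (running 0)
Board after move:
 4 16  2 64
 0  0 32 16
16  8  4 16
64  8 64  8

Answer: 0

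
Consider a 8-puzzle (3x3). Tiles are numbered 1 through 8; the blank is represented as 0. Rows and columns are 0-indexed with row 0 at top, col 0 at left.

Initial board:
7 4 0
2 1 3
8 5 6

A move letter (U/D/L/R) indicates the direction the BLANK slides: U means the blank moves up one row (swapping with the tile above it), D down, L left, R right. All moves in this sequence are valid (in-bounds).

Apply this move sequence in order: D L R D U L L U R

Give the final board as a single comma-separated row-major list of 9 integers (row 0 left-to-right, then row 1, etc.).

After move 1 (D):
7 4 3
2 1 0
8 5 6

After move 2 (L):
7 4 3
2 0 1
8 5 6

After move 3 (R):
7 4 3
2 1 0
8 5 6

After move 4 (D):
7 4 3
2 1 6
8 5 0

After move 5 (U):
7 4 3
2 1 0
8 5 6

After move 6 (L):
7 4 3
2 0 1
8 5 6

After move 7 (L):
7 4 3
0 2 1
8 5 6

After move 8 (U):
0 4 3
7 2 1
8 5 6

After move 9 (R):
4 0 3
7 2 1
8 5 6

Answer: 4, 0, 3, 7, 2, 1, 8, 5, 6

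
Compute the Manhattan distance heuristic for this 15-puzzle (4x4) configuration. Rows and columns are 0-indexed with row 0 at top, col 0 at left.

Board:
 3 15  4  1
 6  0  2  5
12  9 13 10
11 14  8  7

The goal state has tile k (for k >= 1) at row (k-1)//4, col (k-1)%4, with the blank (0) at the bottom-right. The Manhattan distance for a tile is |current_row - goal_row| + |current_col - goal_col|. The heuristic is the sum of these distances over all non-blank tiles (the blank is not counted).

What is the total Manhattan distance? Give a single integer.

Answer: 34

Derivation:
Tile 3: at (0,0), goal (0,2), distance |0-0|+|0-2| = 2
Tile 15: at (0,1), goal (3,2), distance |0-3|+|1-2| = 4
Tile 4: at (0,2), goal (0,3), distance |0-0|+|2-3| = 1
Tile 1: at (0,3), goal (0,0), distance |0-0|+|3-0| = 3
Tile 6: at (1,0), goal (1,1), distance |1-1|+|0-1| = 1
Tile 2: at (1,2), goal (0,1), distance |1-0|+|2-1| = 2
Tile 5: at (1,3), goal (1,0), distance |1-1|+|3-0| = 3
Tile 12: at (2,0), goal (2,3), distance |2-2|+|0-3| = 3
Tile 9: at (2,1), goal (2,0), distance |2-2|+|1-0| = 1
Tile 13: at (2,2), goal (3,0), distance |2-3|+|2-0| = 3
Tile 10: at (2,3), goal (2,1), distance |2-2|+|3-1| = 2
Tile 11: at (3,0), goal (2,2), distance |3-2|+|0-2| = 3
Tile 14: at (3,1), goal (3,1), distance |3-3|+|1-1| = 0
Tile 8: at (3,2), goal (1,3), distance |3-1|+|2-3| = 3
Tile 7: at (3,3), goal (1,2), distance |3-1|+|3-2| = 3
Sum: 2 + 4 + 1 + 3 + 1 + 2 + 3 + 3 + 1 + 3 + 2 + 3 + 0 + 3 + 3 = 34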